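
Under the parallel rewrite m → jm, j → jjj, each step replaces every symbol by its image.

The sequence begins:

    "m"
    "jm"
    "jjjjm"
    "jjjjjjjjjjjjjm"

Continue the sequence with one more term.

Applying the rule to each of the 14 symbols of jjjjjjjjjjjjjm gives the pieces jjj jjj jjj jjj jjj jjj jjj jjj jjj jjj jjj jjj jjj jm, which concatenate to the answer.

jjjjjjjjjjjjjjjjjjjjjjjjjjjjjjjjjjjjjjjjm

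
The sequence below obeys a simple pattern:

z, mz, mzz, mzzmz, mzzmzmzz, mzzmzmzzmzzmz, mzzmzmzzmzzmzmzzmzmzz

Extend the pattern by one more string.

mzzmzmzzmzzmzmzzmzmzzmzzmzmzzmzzmz

From term 3 onward, concatenate the last term with the second-to-last: mz·z = mzz, mzz·mz = mzzmz, …
So term 8 is mzzmzmzzmzzmzmzzmzmzz·mzzmzmzzmzzmz.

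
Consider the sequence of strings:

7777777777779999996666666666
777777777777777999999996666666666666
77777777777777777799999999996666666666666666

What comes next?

The n-th term is 3n+3 7's then 2n 9's then 3n+1 6's, where the shown terms are n = 3, 4, 5.
Setting n = 6 gives 21, 12, 19 characters in each block.

7777777777777777777779999999999996666666666666666666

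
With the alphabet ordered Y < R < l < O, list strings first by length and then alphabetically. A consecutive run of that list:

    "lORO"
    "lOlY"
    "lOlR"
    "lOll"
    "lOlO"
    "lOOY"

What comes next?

Treat lOOY as a base-4 numeral over the given alphabet and add one, carrying through any trailing O's.

lOOR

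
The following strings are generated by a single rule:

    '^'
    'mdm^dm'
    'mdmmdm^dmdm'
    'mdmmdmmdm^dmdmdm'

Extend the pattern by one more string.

mdmmdmmdmmdm^dmdmdmdm

s(k+1) = mdm·s(k)·dm, so each term gains mdm as a prefix and dm as a suffix.
So the next term is mdm·mdmmdmmdm^dmdmdm·dm.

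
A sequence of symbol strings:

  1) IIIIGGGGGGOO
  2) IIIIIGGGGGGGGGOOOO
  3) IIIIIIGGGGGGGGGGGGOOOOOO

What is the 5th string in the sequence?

IIIIIIIIGGGGGGGGGGGGGGGGGGOOOOOOOOOO

The n-th term is n+3 I's then 3n+3 G's then 2n O's (n = 1, 2, …).
For term 5, n = 5, so the run lengths are 8, 18, 10.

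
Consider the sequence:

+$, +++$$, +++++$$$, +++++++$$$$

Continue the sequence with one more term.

The n-th term is 2n-1 +'s then n $'s (n = 1, 2, …).
Setting n = 5 gives 9, 5 characters in each block.

+++++++++$$$$$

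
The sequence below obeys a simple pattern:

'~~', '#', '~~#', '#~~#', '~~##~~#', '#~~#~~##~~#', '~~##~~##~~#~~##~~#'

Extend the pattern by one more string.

#~~#~~##~~#~~##~~##~~#~~##~~#

This is a Fibonacci-style word recurrence s(k) = s(k−2)·s(k−1): e.g. ~~·# = ~~#.
Continuing: #~~#~~##~~# · ~~##~~##~~#~~##~~# gives term 8.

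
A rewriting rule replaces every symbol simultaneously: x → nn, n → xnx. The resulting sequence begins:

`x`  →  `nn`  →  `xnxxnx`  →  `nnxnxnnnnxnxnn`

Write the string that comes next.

Applying the rule to each of the 14 symbols of nnxnxnnnnxnxnn gives the pieces xnx xnx nn xnx nn xnx xnx xnx xnx nn xnx nn xnx xnx, which concatenate to the answer.

xnxxnxnnxnxnnxnxxnxxnxxnxnnxnxnnxnxxnx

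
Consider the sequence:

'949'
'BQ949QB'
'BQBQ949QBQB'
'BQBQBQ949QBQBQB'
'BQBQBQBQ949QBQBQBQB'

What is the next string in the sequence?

Every step adds BQ to the front and QB to the end of the previous string.
Applying this once more to BQBQBQBQ949QBQBQBQB:

BQBQBQBQBQ949QBQBQBQBQB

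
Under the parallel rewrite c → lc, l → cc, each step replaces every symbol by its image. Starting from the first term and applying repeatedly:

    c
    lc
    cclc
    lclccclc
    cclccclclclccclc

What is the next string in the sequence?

lclccclclclccclccclccclclclccclc

Replace each of the 16 characters of cclccclclclccclc in place — lc lc cc lc lc lc cc lc cc lc cc lc lc lc cc lc — and concatenate.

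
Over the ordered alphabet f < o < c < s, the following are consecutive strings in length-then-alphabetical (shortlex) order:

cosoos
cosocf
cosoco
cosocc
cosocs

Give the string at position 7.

Advancing 2 positions from cosocs through cosocs → cososf reaches term 7.

cososo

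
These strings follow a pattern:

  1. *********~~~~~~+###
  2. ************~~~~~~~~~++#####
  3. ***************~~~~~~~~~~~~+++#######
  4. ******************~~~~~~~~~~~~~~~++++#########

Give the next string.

*********************~~~~~~~~~~~~~~~~~~+++++###########

The n-th term is 3n+3 *'s then 3n ~'s then n-1 +'s then 2n-1 #'s, where the shown terms are n = 2, 3, 4, 5.
For the next term, n = 6, so the run lengths are 21, 18, 5, 11.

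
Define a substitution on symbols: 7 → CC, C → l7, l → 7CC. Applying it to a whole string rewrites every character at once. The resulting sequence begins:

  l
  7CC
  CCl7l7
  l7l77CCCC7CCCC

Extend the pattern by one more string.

7CCCC7CCCCCCl7l7l7l7CCl7l7l7l7

Replace each of the 14 characters of l7l77CCCC7CCCC in place — 7CC CC 7CC CC CC l7 l7 l7 l7 CC l7 l7 l7 l7 — and concatenate.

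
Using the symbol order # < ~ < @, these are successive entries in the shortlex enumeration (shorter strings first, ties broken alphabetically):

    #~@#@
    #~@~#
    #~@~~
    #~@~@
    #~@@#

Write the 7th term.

#~@@@

Continuing the enumeration 2 steps past #~@@#: #~@@# → #~@@~ → (answer).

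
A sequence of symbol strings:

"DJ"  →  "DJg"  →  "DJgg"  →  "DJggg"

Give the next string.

Each term is the previous one with g appended.
One more step from DJggg gives the answer.

DJgggg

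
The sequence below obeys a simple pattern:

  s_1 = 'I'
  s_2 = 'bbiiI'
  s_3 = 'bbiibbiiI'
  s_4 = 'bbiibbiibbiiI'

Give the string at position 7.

bbiibbiibbiibbiibbiibbiiI

Every step adds bbii at the front: s(k+1) = bbii·s(k).
From bbiibbiibbiiI, 3 further steps: bbiibbiibbiiI → bbiibbiibbiibbiiI → bbiibbiibbiibbiibbiiI → (answer).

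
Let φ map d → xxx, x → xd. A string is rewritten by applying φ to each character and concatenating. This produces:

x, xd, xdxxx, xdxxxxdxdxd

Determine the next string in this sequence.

xdxxxxdxdxdxdxxxxdxxxxdxxx

Apply φ to xdxxxxdxdxd symbol by symbol: x→xd, d→xxx, x→xd, x→xd, x→xd, x→xd, d→xxx, x→xd, d→xxx, x→xd, d→xxx; joined: xd xxx xd xd xd xd xxx xd xxx xd xxx.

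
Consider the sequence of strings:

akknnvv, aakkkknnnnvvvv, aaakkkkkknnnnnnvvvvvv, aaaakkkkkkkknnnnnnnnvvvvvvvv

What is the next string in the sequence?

aaaaakkkkkkkkkknnnnnnnnnnvvvvvvvvvv

Term n consists of n a's, followed by 2n k's, followed by 2n n's, followed by 2n v's (n = 1, 2, …).
Setting n = 5 gives 5, 10, 10, 10 characters in each block.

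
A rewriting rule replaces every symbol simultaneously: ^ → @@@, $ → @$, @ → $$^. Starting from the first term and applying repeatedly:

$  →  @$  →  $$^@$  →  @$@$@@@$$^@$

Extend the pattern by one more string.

Rewriting each symbol of @$@$@@@$$^@$: @→$$^, $→@$, @→$$^, $→@$, @→$$^, @→$$^, @→$$^, $→@$, $→@$, ^→@@@, @→$$^, $→@$, which concatenates to $$^ @$ $$^ @$ $$^ $$^ $$^ @$ @$ @@@ $$^ @$.

$$^@$$$^@$$$^$$^$$^@$@$@@@$$^@$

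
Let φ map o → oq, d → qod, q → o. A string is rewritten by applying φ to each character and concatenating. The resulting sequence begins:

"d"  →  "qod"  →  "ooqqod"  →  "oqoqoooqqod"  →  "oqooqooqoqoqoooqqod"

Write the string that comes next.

Applying the rule to each of the 19 symbols of oqooqooqoqoqoooqqod gives the pieces oq o oq oq o oq oq o oq o oq o oq oq oq o o oq qod, which concatenate to the answer.

oqooqoqooqoqooqooqooqoqoqoooqqod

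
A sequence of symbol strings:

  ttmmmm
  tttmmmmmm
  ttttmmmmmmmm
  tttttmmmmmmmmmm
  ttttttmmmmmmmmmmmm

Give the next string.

Each string has the form t^{n} m^{2n}, where the shown terms are n = 2, 3, 4, 5, 6.
For the next term, n = 7, so the run lengths are 7, 14.

tttttttmmmmmmmmmmmmmm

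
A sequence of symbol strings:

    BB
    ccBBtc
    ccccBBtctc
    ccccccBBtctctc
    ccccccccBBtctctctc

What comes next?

Every step adds cc to the front and tc to the end of the previous string.
One more step from ccccccccBBtctctctc gives the answer.

ccccccccccBBtctctctctc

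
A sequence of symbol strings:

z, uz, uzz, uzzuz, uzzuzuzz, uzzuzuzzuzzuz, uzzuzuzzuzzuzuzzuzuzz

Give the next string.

Each term (from the third on) is the previous term followed by the one before it: term 3 = uz·z = uzz.
The next term joins uzzuzuzzuzzuzuzzuzuzz and uzzuzuzzuzzuz.

uzzuzuzzuzzuzuzzuzuzzuzzuzuzzuzzuz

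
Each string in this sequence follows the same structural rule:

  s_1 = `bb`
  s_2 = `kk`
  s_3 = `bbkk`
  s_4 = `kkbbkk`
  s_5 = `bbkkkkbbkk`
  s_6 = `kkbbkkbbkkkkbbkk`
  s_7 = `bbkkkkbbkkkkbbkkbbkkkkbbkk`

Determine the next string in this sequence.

This is a Fibonacci-style word recurrence s(k) = s(k−2)·s(k−1): e.g. bb·kk = bbkk.
The next term joins kkbbkkbbkkkkbbkk and bbkkkkbbkkkkbbkkbbkkkkbbkk.

kkbbkkbbkkkkbbkkbbkkkkbbkkkkbbkkbbkkkkbbkk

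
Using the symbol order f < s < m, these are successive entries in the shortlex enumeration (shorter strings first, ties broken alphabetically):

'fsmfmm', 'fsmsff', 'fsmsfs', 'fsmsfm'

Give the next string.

fsmssf

Find the rightmost character of fsmsfm below m, bump it to the next letter, and reset everything to its right to f.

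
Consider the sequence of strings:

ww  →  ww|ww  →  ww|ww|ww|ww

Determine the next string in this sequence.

ww|ww|ww|ww|ww|ww|ww|ww

Every step duplicates the string with '|' between the halves.
One more doubling of ww|ww|ww|ww gives the answer.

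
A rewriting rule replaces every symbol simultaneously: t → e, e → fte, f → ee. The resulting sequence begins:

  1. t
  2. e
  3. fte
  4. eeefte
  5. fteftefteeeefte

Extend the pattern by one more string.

Rewriting the 15 symbols of fteftefteeeefte one by one yields ee e fte ee e fte ee e fte fte fte fte ee e fte; concatenated:

eeefteeeefteeeeftefteftefteeeefte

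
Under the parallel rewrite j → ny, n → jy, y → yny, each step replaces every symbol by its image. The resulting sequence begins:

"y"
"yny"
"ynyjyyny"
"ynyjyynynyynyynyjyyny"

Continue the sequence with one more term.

Rewriting the 21 symbols of ynyjyynynyynyynyjyyny one by one yields yny jy yny ny yny yny jy yny jy yny yny jy yny yny jy yny ny yny yny jy yny; concatenated:

ynyjyynynyynyynyjyynyjyynyynyjyynyynyjyynynyynyynyjyyny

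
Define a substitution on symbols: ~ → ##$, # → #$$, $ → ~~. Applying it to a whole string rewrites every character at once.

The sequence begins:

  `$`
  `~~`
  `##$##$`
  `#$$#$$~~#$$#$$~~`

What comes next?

#$$~~~~#$$~~~~##$##$#$$~~~~#$$~~~~##$##$

Applying the rule to each of the 16 symbols of #$$#$$~~#$$#$$~~ gives the pieces #$$ ~~ ~~ #$$ ~~ ~~ ##$ ##$ #$$ ~~ ~~ #$$ ~~ ~~ ##$ ##$, which concatenate to the answer.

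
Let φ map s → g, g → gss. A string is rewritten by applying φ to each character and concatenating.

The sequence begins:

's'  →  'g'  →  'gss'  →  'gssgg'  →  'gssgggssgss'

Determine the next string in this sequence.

gssgggssgssgssgggssgg

Apply φ to gssgggssgss symbol by symbol: g→gss, s→g, s→g, g→gss, g→gss, g→gss, s→g, s→g, g→gss, s→g, s→g; joined: gss g g gss gss gss g g gss g g.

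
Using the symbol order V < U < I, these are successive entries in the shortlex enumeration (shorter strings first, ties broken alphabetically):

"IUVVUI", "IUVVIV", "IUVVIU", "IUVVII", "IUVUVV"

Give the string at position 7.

Advancing 2 positions from IUVUVV through IUVUVV → IUVUVU reaches term 7.

IUVUVI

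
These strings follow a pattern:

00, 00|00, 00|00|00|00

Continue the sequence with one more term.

s(k+1) = s(k)·|·s(k) — each term doubles the last with '|' between the halves.
So the next term is two copies of 00|00|00|00 with '|' between the halves.

00|00|00|00|00|00|00|00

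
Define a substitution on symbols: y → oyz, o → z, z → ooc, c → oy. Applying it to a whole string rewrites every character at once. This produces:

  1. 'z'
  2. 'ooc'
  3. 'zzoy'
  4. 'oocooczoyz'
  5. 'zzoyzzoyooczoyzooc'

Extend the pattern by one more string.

Replace each of the 18 characters of zzoyzzoyooczoyzooc in place — ooc ooc z oyz ooc ooc z oyz z z oy ooc z oyz ooc z z oy — and concatenate.

oocooczoyzoocooczoyzzzoyooczoyzooczzoy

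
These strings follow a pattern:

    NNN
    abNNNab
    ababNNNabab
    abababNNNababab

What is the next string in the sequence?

ababababNNNabababab

s(k+1) = ab·s(k)·ab, so each term gains ab as a prefix and ab as a suffix.
So the next term is ab·abababNNNababab·ab.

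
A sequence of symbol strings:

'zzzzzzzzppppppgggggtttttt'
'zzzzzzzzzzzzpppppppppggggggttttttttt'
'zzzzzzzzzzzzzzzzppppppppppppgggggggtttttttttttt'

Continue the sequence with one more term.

zzzzzzzzzzzzzzzzzzzzpppppppppppppppggggggggttttttttttttttt

Reading off run lengths: z runs 8, 12, 16; p runs 6, 9, 12; g runs 5, 6, 7; t runs 6, 9, 12 — each is linear in n, where the shown terms are n = 2, 3, 4.
For the next term, n = 5, so the run lengths are 20, 15, 8, 15.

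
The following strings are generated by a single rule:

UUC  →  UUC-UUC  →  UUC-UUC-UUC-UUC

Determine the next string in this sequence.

s(k+1) = s(k)·-·s(k) — each term doubles the last with '-' between the halves.
One more doubling of UUC-UUC-UUC-UUC gives the answer.

UUC-UUC-UUC-UUC-UUC-UUC-UUC-UUC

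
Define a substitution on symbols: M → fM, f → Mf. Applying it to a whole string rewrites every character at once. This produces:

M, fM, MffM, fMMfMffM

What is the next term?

MffMfMMffMMfMffM

Expanding fMMfMffM: f→Mf, M→fM, M→fM, f→Mf, M→fM, f→Mf, f→Mf, M→fM. Concatenated: Mf fM fM Mf fM Mf Mf fM.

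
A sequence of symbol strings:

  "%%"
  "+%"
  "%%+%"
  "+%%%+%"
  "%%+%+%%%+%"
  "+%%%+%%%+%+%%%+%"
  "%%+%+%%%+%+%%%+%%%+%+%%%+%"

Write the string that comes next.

From term 3 onward, concatenate the second-to-last term with the last: %%·+% = %%+%, +%·%%+% = +%%%+%, …
Continuing: +%%%+%%%+%+%%%+% · %%+%+%%%+%+%%%+%%%+%+%%%+% gives term 8.

+%%%+%%%+%+%%%+%%%+%+%%%+%+%%%+%%%+%+%%%+%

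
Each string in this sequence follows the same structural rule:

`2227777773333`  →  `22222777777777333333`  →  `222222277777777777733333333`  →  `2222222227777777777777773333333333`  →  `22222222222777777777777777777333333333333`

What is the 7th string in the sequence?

Term n consists of 2n+1 2's, followed by 3n+3 7's, followed by 2n+2 3's (n = 1, 2, …).
For term 7, n = 7, so the run lengths are 15, 24, 16.

2222222222222227777777777777777777777773333333333333333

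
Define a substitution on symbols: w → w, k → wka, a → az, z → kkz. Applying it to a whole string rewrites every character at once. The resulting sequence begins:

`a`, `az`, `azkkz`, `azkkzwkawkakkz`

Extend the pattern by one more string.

Replace each of the 14 characters of azkkzwkawkakkz in place — az kkz wka wka kkz w wka az w wka az wka wka kkz — and concatenate.

azkkzwkawkakkzwwkaazwwkaazwkawkakkz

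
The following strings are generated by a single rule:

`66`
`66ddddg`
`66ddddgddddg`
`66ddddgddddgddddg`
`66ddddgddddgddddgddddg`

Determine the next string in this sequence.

Every step adds ddddg to the end: s(k+1) = s(k)·ddddg.
Applying this once more to 66ddddgddddgddddgddddg:

66ddddgddddgddddgddddgddddg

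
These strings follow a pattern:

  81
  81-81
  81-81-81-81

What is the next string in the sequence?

81-81-81-81-81-81-81-81

Every step duplicates the string with '-' between the halves.
One more doubling of 81-81-81-81 gives the answer.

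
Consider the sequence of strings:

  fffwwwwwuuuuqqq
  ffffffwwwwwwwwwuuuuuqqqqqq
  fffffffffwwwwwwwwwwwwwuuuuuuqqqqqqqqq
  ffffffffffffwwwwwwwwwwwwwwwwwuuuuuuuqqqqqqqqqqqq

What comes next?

fffffffffffffffwwwwwwwwwwwwwwwwwwwwwuuuuuuuuqqqqqqqqqqqqqqq

Reading off run lengths: f runs 3, 6, 9, 12; w runs 5, 9, 13, 17; u runs 4, 5, 6, 7; q runs 3, 6, 9, 12 — each is linear in n (n = 1, 2, …).
For the next term, n = 5, so the run lengths are 15, 21, 8, 15.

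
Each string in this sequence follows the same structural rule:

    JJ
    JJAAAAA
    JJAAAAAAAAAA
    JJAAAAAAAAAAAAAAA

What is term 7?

The strings grow by a fixed suffix AAAAA each time.
From JJAAAAAAAAAAAAAAA, 3 further steps: JJAAAAAAAAAAAAAAA → JJAAAAAAAAAAAAAAAAAAAA → JJAAAAAAAAAAAAAAAAAAAAAAAAA → (answer).

JJAAAAAAAAAAAAAAAAAAAAAAAAAAAAAA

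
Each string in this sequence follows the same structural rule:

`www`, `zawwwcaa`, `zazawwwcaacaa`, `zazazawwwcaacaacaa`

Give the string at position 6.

zazazazazawwwcaacaacaacaacaa

Every step adds za to the front and caa to the end of the previous string.
From zazazawwwcaacaacaa, 2 further steps: zazazawwwcaacaacaa → zazazazawwwcaacaacaacaa → (answer).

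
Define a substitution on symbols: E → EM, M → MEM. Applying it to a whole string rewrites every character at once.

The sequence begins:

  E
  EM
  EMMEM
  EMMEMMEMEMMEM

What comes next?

Rewriting the 13 symbols of EMMEMMEMEMMEM one by one yields EM MEM MEM EM MEM MEM EM MEM EM MEM MEM EM MEM; concatenated:

EMMEMMEMEMMEMMEMEMMEMEMMEMMEMEMMEM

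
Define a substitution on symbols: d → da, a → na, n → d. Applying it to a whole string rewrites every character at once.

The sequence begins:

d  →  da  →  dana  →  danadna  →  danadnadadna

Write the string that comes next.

Apply φ to danadnadadna symbol by symbol: d→da, a→na, n→d, a→na, d→da, n→d, a→na, d→da, a→na, d→da, n→d, a→na; joined: da na d na da d na da na da d na.

danadnadadnadanadadna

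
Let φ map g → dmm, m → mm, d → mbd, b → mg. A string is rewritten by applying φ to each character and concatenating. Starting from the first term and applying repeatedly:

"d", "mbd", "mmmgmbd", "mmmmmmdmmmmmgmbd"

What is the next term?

Rewriting the 16 symbols of mmmmmmdmmmmmgmbd one by one yields mm mm mm mm mm mm mbd mm mm mm mm mm dmm mm mg mbd; concatenated:

mmmmmmmmmmmmmbdmmmmmmmmmmdmmmmmgmbd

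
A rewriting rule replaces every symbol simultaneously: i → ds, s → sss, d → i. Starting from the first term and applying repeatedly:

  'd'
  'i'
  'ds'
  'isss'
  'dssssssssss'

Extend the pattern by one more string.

Expanding dssssssssss: d→i, s→sss, s→sss, s→sss, s→sss, s→sss, s→sss, s→sss, s→sss, s→sss, s→sss. Concatenated: i sss sss sss sss sss sss sss sss sss sss.

issssssssssssssssssssssssssssss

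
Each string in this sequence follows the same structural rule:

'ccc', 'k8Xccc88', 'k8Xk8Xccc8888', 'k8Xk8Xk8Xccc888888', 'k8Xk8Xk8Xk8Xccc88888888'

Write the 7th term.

k8Xk8Xk8Xk8Xk8Xk8Xccc888888888888

s(k+1) = k8X·s(k)·88, so each term gains k8X as a prefix and 88 as a suffix.
From k8Xk8Xk8Xk8Xccc88888888, 2 further steps: k8Xk8Xk8Xk8Xccc88888888 → k8Xk8Xk8Xk8Xk8Xccc8888888888 → (answer).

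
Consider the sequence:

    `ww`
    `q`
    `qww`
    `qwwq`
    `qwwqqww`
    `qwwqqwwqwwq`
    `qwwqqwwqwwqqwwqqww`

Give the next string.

Each term (from the third on) is the previous term followed by the one before it: term 3 = q·ww = qww.
So term 8 is qwwqqwwqwwqqwwqqww·qwwqqwwqwwq.

qwwqqwwqwwqqwwqqwwqwwqqwwqwwq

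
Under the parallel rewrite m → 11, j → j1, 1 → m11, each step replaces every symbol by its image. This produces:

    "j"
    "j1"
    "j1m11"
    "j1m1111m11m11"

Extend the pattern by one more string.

Rewriting the 13 symbols of j1m1111m11m11 one by one yields j1 m11 11 m11 m11 m11 m11 11 m11 m11 11 m11 m11; concatenated:

j1m1111m11m11m11m1111m11m1111m11m11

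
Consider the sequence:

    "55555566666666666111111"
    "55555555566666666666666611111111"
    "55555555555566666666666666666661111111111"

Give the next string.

Reading off run lengths: 5 runs 6, 9, 12; 6 runs 11, 15, 19; 1 runs 6, 8, 10 — each is linear in n, where the shown terms are n = 2, 3, 4.
Setting n = 5 gives 15, 23, 12 characters in each block.

55555555555555566666666666666666666666111111111111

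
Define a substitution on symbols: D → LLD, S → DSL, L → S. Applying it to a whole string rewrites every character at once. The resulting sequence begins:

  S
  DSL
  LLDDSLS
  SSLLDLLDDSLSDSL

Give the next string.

DSLDSLSSLLDSSLLDLLDDSLSDSLLLDDSLS

Replace each of the 15 characters of SSLLDLLDDSLSDSL in place — DSL DSL S S LLD S S LLD LLD DSL S DSL LLD DSL S — and concatenate.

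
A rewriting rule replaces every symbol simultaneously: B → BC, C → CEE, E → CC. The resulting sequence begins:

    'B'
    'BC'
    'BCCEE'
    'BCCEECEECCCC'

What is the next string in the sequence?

Rewriting each symbol of BCCEECEECCCC: B→BC, C→CEE, C→CEE, E→CC, E→CC, C→CEE, E→CC, E→CC, C→CEE, C→CEE, C→CEE, C→CEE, which concatenates to BC CEE CEE CC CC CEE CC CC CEE CEE CEE CEE.

BCCEECEECCCCCEECCCCCEECEECEECEE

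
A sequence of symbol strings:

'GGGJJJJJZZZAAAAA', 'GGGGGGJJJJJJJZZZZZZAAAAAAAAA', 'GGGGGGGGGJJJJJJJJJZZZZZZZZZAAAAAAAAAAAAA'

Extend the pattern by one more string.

GGGGGGGGGGGGJJJJJJJJJJJZZZZZZZZZZZZAAAAAAAAAAAAAAAAA

Reading off run lengths: G runs 3, 6, 9; J runs 5, 7, 9; Z runs 3, 6, 9; A runs 5, 9, 13 — each is linear in n (n = 1, 2, …).
For the next term, n = 4, so the run lengths are 12, 11, 12, 17.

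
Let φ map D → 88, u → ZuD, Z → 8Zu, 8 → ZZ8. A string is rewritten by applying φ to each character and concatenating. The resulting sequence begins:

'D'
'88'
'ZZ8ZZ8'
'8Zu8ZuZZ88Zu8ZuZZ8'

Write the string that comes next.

ZZ88ZuZuDZZ88ZuZuD8Zu8ZuZZ8ZZ88ZuZuDZZ88ZuZuD8Zu8ZuZZ8

Applying the rule to each of the 18 symbols of 8Zu8ZuZZ88Zu8ZuZZ8 gives the pieces ZZ8 8Zu ZuD ZZ8 8Zu ZuD 8Zu 8Zu ZZ8 ZZ8 8Zu ZuD ZZ8 8Zu ZuD 8Zu 8Zu ZZ8, which concatenate to the answer.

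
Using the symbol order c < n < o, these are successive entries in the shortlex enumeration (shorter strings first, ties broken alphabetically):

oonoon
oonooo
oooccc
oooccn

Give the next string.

ooocco

Treat oooccn as a base-3 numeral over the given alphabet and add one, carrying through any trailing o's.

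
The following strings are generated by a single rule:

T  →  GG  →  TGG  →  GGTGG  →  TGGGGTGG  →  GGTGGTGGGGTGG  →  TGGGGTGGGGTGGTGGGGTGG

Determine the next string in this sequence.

From term 3 onward, concatenate the second-to-last term with the last: T·GG = TGG, GG·TGG = GGTGG, …
The next term joins GGTGGTGGGGTGG and TGGGGTGGGGTGGTGGGGTGG.

GGTGGTGGGGTGGTGGGGTGGGGTGGTGGGGTGG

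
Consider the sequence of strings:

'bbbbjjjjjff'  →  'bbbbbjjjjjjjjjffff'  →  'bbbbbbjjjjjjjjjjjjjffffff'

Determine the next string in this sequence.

Each string has the form b^{n+3} j^{4n+1} f^{2n} (n = 1, 2, …).
For the next term, n = 4, so the run lengths are 7, 17, 8.

bbbbbbbjjjjjjjjjjjjjjjjjffffffff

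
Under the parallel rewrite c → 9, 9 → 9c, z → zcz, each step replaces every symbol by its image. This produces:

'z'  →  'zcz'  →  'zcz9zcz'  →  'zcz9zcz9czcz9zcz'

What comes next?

zcz9zcz9czcz9zcz9c9zcz9zcz9czcz9zcz

φ(zcz9zcz9czcz9zcz) expands symbol-by-symbol to zcz 9 zcz 9c zcz 9 zcz 9c 9 zcz 9 zcz 9c zcz 9 zcz; joining the 16 pieces gives the next term.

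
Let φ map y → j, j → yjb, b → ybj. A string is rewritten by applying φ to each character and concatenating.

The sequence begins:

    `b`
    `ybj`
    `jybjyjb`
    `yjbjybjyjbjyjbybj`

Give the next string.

Rewriting the 17 symbols of yjbjybjyjbjyjbybj one by one yields j yjb ybj yjb j ybj yjb j yjb ybj yjb j yjb ybj j ybj yjb; concatenated:

jyjbybjyjbjybjyjbjyjbybjyjbjyjbybjjybjyjb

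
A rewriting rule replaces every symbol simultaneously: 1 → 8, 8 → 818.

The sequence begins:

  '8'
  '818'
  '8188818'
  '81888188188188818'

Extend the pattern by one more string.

Rewriting the 17 symbols of 81888188188188818 one by one yields 818 8 818 818 818 8 818 818 8 818 818 8 818 818 818 8 818; concatenated:

81888188188188818818881881888188188188818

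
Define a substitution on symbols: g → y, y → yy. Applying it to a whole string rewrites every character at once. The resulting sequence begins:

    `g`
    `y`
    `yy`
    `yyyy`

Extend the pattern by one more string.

Expanding yyyy: y→yy, y→yy, y→yy, y→yy. Concatenated: yy yy yy yy.

yyyyyyyy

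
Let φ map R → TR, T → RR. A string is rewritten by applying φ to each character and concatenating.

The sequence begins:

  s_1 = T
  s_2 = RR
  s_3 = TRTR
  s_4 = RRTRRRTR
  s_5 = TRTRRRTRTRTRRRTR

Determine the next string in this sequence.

Applying the rule to each of the 16 symbols of TRTRRRTRTRTRRRTR gives the pieces RR TR RR TR TR TR RR TR RR TR RR TR TR TR RR TR, which concatenate to the answer.

RRTRRRTRTRTRRRTRRRTRRRTRTRTRRRTR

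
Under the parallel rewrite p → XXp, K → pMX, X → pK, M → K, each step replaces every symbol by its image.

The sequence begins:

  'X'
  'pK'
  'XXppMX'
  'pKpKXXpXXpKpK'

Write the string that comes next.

Rewriting the 13 symbols of pKpKXXpXXpKpK one by one yields XXp pMX XXp pMX pK pK XXp pK pK XXp pMX XXp pMX; concatenated:

XXppMXXXppMXpKpKXXppKpKXXppMXXXppMX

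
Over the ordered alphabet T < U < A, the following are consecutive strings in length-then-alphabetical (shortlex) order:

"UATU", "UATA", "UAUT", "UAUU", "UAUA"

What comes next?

UAAT

The successor of UAUA increments the rightmost position that isn't already A and resets every position after it to T.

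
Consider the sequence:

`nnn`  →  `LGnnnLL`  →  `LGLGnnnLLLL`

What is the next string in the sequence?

Each term wraps the previous one in LG on the left and LL on the right.
So the next term is LG·LGLGnnnLLLL·LL.

LGLGLGnnnLLLLLL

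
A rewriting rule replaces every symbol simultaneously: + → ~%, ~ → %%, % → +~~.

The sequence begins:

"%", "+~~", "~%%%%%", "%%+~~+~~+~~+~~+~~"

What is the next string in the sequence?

φ(%%+~~+~~+~~+~~+~~) expands symbol-by-symbol to +~~ +~~ ~% %% %% ~% %% %% ~% %% %% ~% %% %% ~% %% %%; joining the 17 pieces gives the next term.

+~~+~~~%%%%%~%%%%%~%%%%%~%%%%%~%%%%%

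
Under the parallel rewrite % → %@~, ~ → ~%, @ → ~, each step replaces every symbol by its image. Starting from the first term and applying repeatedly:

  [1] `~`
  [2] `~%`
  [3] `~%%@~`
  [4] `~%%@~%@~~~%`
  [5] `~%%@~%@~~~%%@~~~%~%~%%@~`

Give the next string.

φ(~%%@~%@~~~%%@~~~%~%~%%@~) expands symbol-by-symbol to ~% %@~ %@~ ~ ~% %@~ ~ ~% ~% ~% %@~ %@~ ~ ~% ~% ~% %@~ ~% %@~ ~% %@~ %@~ ~ ~%; joining the 24 pieces gives the next term.

~%%@~%@~~~%%@~~~%~%~%%@~%@~~~%~%~%%@~~%%@~~%%@~%@~~~%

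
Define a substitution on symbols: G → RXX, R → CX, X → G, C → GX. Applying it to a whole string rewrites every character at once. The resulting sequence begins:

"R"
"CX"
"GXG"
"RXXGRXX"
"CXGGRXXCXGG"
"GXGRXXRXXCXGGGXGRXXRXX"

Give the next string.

φ(GXGRXXRXXCXGGGXGRXXRXX) expands symbol-by-symbol to RXX G RXX CX G G CX G G GX G RXX RXX RXX G RXX CX G G CX G G; joining the 22 pieces gives the next term.

RXXGRXXCXGGCXGGGXGRXXRXXRXXGRXXCXGGCXGG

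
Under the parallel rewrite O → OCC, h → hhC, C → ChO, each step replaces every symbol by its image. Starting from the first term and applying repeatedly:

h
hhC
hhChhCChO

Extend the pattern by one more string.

hhChhCChOhhChhCChOChOhhCOCC

Expanding hhChhCChO: h→hhC, h→hhC, C→ChO, h→hhC, h→hhC, C→ChO, C→ChO, h→hhC, O→OCC. Concatenated: hhC hhC ChO hhC hhC ChO ChO hhC OCC.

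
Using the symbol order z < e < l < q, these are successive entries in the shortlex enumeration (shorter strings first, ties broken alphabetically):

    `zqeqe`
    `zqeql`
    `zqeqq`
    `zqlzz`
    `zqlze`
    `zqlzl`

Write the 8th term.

Stepping forward 2 times from zqlzl: zqlzl → zqlzq, then the target.

zqlez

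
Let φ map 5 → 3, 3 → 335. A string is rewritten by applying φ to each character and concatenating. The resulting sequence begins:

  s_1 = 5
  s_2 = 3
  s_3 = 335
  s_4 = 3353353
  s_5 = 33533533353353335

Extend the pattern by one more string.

33533533353353335335335333533533353353353

φ(33533533353353335) expands symbol-by-symbol to 335 335 3 335 335 3 335 335 335 3 335 335 3 335 335 335 3; joining the 17 pieces gives the next term.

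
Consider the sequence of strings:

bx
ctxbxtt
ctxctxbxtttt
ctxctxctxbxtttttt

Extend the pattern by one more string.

Each term wraps the previous one in ctx on the left and tt on the right.
Applying this once more to ctxctxctxbxtttttt:

ctxctxctxctxbxtttttttt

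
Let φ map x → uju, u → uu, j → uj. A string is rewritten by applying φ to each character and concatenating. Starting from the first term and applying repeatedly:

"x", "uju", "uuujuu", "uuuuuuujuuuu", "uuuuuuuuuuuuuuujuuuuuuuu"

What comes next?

uuuuuuuuuuuuuuuuuuuuuuuuuuuuuuujuuuuuuuuuuuuuuuu

Replace each of the 24 characters of uuuuuuuuuuuuuuujuuuuuuuu in place — uu uu uu uu uu uu uu uu uu uu uu uu uu uu uu uj uu uu uu uu uu uu uu uu — and concatenate.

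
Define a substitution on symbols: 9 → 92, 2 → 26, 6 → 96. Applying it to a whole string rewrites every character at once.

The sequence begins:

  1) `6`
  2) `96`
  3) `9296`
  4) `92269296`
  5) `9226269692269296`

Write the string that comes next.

Applying the rule to each of the 16 symbols of 9226269692269296 gives the pieces 92 26 26 96 26 96 92 96 92 26 26 96 92 26 92 96, which concatenate to the answer.

92262696269692969226269692269296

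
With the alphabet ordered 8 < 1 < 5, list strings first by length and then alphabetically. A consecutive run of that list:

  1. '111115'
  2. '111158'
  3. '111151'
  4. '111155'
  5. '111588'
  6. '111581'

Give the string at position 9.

111511

Stepping forward 3 times from 111581: 111581 → 111585 → 111518, then the target.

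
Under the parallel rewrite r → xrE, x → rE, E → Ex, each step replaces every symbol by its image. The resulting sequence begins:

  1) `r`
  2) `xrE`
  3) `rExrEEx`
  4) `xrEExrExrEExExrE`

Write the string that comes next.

Rewriting the 16 symbols of xrEExrExrEExExrE one by one yields rE xrE Ex Ex rE xrE Ex rE xrE Ex Ex rE Ex rE xrE Ex; concatenated:

rExrEExExrExrEExrExrEExExrEExrExrEEx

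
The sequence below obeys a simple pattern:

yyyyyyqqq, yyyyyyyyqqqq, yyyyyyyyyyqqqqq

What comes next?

Term n consists of 2n y's, followed by n q's, where the shown terms are n = 3, 4, 5.
At n = 6 the blocks have lengths 12, 6.

yyyyyyyyyyyyqqqqqq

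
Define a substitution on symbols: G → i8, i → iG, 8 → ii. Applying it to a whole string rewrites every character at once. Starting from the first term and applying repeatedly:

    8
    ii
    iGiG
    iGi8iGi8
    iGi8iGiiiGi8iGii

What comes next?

φ(iGi8iGiiiGi8iGii) expands symbol-by-symbol to iG i8 iG ii iG i8 iG iG iG i8 iG ii iG i8 iG iG; joining the 16 pieces gives the next term.

iGi8iGiiiGi8iGiGiGi8iGiiiGi8iGiG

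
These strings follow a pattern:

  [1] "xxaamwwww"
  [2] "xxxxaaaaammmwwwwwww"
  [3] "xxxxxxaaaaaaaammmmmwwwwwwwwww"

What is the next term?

Reading off run lengths: x runs 2, 4, 6; a runs 2, 5, 8; m runs 1, 3, 5; w runs 4, 7, 10 — each is linear in n (n = 1, 2, …).
Setting n = 4 gives 8, 11, 7, 13 characters in each block.

xxxxxxxxaaaaaaaaaaammmmmmmwwwwwwwwwwwww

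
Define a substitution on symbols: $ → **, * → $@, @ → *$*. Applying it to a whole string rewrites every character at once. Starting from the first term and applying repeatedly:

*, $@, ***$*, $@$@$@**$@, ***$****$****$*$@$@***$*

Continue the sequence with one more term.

Rewriting the 24 symbols of ***$****$****$*$@$@***$* one by one yields $@ $@ $@ ** $@ $@ $@ $@ ** $@ $@ $@ $@ ** $@ ** *$* ** *$* $@ $@ $@ ** $@; concatenated:

$@$@$@**$@$@$@$@**$@$@$@$@**$@***$****$*$@$@$@**$@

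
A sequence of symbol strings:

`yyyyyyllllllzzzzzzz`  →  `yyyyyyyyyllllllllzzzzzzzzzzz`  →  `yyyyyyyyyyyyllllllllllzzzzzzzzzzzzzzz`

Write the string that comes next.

The n-th term is 3n y's then 2n+2 l's then 4n-1 z's, where the shown terms are n = 2, 3, 4.
For the next term, n = 5, so the run lengths are 15, 12, 19.

yyyyyyyyyyyyyyyllllllllllllzzzzzzzzzzzzzzzzzzz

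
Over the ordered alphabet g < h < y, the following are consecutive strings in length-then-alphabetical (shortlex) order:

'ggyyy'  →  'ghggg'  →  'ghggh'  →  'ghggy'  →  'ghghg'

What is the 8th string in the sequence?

ghgyg

Stepping forward 3 times from ghghg: ghghg → ghghh → ghghy, then the target.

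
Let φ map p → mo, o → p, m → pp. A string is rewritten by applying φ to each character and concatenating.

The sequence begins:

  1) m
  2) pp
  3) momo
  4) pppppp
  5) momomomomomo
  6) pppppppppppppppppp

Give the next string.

Applying the rule to each of the 18 symbols of pppppppppppppppppp gives the pieces mo mo mo mo mo mo mo mo mo mo mo mo mo mo mo mo mo mo, which concatenate to the answer.

momomomomomomomomomomomomomomomomomo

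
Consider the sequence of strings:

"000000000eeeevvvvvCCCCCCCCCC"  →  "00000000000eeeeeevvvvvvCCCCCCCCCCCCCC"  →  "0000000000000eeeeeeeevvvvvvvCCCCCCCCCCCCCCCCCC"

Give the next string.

Term n consists of 2n+3 0's, followed by 2n-2 e's, followed by n+2 v's, followed by 4n-2 C's, where the shown terms are n = 3, 4, 5.
For the next term, n = 6, so the run lengths are 15, 10, 8, 22.

000000000000000eeeeeeeeeevvvvvvvvCCCCCCCCCCCCCCCCCCCCCC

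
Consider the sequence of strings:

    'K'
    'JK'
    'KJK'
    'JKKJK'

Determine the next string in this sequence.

KJKJKKJK

This is a Fibonacci-style word recurrence s(k) = s(k−2)·s(k−1): e.g. K·JK = KJK.
So term 5 is KJK·JKKJK.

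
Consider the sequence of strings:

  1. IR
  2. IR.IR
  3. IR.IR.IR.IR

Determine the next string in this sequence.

IR.IR.IR.IR.IR.IR.IR.IR

Each string is two copies of the previous one joined by '.'.
One more doubling of IR.IR.IR.IR gives the answer.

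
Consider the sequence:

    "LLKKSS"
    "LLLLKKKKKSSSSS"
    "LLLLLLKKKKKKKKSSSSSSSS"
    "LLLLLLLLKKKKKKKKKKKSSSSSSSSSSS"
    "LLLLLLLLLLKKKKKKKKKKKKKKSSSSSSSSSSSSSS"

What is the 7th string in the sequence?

LLLLLLLLLLLLLLKKKKKKKKKKKKKKKKKKKKSSSSSSSSSSSSSSSSSSSS

Term n consists of 2n L's, followed by 3n-1 K's, followed by 3n-1 S's (n = 1, 2, …).
Setting n = 7 gives 14, 20, 20 characters in each block.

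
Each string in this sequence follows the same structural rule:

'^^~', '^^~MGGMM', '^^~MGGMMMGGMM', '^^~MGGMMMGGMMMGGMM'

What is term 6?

^^~MGGMMMGGMMMGGMMMGGMMMGGMM

Every step adds MGGMM to the end: s(k+1) = s(k)·MGGMM.
From ^^~MGGMMMGGMMMGGMM, 2 further steps: ^^~MGGMMMGGMMMGGMM → ^^~MGGMMMGGMMMGGMMMGGMM → (answer).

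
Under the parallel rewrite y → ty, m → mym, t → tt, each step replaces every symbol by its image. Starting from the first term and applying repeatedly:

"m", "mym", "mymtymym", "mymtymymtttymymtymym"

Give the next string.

φ(mymtymymtttymymtymym) expands symbol-by-symbol to mym ty mym tt ty mym ty mym tt tt tt ty mym ty mym tt ty mym ty mym; joining the 20 pieces gives the next term.

mymtymymtttymymtymymtttttttymymtymymtttymymtymym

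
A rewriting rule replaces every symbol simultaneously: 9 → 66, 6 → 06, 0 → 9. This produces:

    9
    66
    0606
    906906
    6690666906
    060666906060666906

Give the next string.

906906060666906906906060666906

Applying the rule to each of the 18 symbols of 060666906060666906 gives the pieces 9 06 9 06 06 06 66 9 06 9 06 9 06 06 06 66 9 06, which concatenate to the answer.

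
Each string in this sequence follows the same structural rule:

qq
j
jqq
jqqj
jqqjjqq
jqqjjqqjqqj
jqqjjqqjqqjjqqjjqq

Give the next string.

jqqjjqqjqqjjqqjjqqjqqjjqqjqqj

From term 3 onward, concatenate the last term with the second-to-last: j·qq = jqq, jqq·j = jqqj, …
The next term joins jqqjjqqjqqjjqqjjqq and jqqjjqqjqqj.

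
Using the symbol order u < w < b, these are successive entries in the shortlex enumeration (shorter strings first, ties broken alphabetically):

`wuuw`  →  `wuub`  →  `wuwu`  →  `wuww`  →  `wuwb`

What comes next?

Treat wuwb as a base-3 numeral over the given alphabet and add one, carrying through any trailing b's.

wubu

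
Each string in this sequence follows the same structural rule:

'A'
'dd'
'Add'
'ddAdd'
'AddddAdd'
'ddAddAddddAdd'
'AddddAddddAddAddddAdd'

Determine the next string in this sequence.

This is a Fibonacci-style word recurrence s(k) = s(k−2)·s(k−1): e.g. A·dd = Add.
Continuing: ddAddAddddAdd · AddddAddddAddAddddAdd gives term 8.

ddAddAddddAddAddddAddddAddAddddAdd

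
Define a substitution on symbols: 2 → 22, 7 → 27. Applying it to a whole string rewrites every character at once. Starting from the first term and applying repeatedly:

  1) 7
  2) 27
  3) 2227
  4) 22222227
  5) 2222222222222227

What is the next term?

22222222222222222222222222222227

Replace each of the 16 characters of 2222222222222227 in place — 22 22 22 22 22 22 22 22 22 22 22 22 22 22 22 27 — and concatenate.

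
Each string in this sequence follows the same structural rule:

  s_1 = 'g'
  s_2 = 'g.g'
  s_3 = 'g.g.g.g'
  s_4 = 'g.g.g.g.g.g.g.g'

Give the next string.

Each string is two copies of the previous one joined by '.'.
So the next term is two copies of g.g.g.g.g.g.g.g with '.' between the halves.

g.g.g.g.g.g.g.g.g.g.g.g.g.g.g.g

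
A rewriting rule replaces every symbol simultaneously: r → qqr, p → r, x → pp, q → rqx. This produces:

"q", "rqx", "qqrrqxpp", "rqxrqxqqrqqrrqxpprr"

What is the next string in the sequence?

Rewriting the 19 symbols of rqxrqxqqrqqrrqxpprr one by one yields qqr rqx pp qqr rqx pp rqx rqx qqr rqx rqx qqr qqr rqx pp r r qqr qqr; concatenated:

qqrrqxppqqrrqxpprqxrqxqqrrqxrqxqqrqqrrqxpprrqqrqqr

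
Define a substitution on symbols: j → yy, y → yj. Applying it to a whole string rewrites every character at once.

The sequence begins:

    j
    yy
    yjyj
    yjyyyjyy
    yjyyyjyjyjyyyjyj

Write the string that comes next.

yjyyyjyjyjyyyjyyyjyyyjyjyjyyyjyy

Replace each of the 16 characters of yjyyyjyjyjyyyjyj in place — yj yy yj yj yj yy yj yy yj yy yj yj yj yy yj yy — and concatenate.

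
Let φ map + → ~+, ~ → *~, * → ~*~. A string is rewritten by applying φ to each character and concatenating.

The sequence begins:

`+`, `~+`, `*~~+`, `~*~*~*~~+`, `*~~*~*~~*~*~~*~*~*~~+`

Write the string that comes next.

~*~*~*~~*~*~~*~*~*~~*~*~~*~*~*~~*~*~~*~*~~*~*~*~~+

Replace each of the 21 characters of *~~*~*~~*~*~~*~*~*~~+ in place — ~*~ *~ *~ ~*~ *~ ~*~ *~ *~ ~*~ *~ ~*~ *~ *~ ~*~ *~ ~*~ *~ ~*~ *~ *~ ~+ — and concatenate.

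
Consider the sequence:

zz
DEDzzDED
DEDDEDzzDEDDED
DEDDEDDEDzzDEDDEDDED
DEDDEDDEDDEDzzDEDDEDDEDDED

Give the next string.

Each term wraps the previous one in DED on the left and DED on the right.
Applying this once more to DEDDEDDEDDEDzzDEDDEDDEDDED:

DEDDEDDEDDEDDEDzzDEDDEDDEDDEDDED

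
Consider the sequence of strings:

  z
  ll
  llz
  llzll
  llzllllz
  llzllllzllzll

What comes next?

llzllllzllzllllzllllz

Each term (from the third on) is the previous term followed by the one before it: term 3 = ll·z = llz.
The next term joins llzllllzllzll and llzllllz.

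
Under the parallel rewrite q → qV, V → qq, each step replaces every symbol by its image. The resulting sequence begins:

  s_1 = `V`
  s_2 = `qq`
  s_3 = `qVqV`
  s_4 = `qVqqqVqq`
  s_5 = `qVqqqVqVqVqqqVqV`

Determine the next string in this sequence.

qVqqqVqVqVqqqVqqqVqqqVqVqVqqqVqq

φ(qVqqqVqVqVqqqVqV) expands symbol-by-symbol to qV qq qV qV qV qq qV qq qV qq qV qV qV qq qV qq; joining the 16 pieces gives the next term.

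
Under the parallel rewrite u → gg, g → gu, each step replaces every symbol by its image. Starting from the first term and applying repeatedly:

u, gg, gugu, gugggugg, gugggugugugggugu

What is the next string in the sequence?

Applying the rule to each of the 16 symbols of gugggugugugggugu gives the pieces gu gg gu gu gu gg gu gg gu gg gu gu gu gg gu gg, which concatenate to the answer.

gugggugugugggugggugggugugugggugg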